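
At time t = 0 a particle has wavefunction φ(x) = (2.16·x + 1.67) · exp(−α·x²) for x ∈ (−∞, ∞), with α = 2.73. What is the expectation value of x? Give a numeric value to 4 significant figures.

0.2054

⟨x⟩ = ∫ x·|φ|² dx / ∫|φ|² dx (integrals over the domain).
Expand each integrand as polynomial × e^(−2αx²) and use ∫x^(2j)·e^(−2αx²) dx = (2j−1)!!/(4α)^j · √(π/(2α)), odd powers → 0; here √(π/(2α)) = 0.75854.
State is unnormalized: ∫|φ|² dx = 2.4396, and ∫φ*·x·φ dx = 0.50114, so ⟨x⟩ = 0.50114 / 2.4396.
⟨x⟩ = 0.20542.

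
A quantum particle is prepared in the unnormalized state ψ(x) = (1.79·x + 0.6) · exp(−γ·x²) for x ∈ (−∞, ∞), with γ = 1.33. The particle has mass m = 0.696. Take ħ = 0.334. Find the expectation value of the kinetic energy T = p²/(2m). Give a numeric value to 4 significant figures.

T = −(ħ²/2m) d²/dx², so ⟨T⟩ = −(ħ²/2m) ∫ ψ*·ψ'' dx / ∫|ψ|² dx; with m = 0.696.
Expand each integrand as polynomial × e^(−2γx²) and use ∫x^(2j)·e^(−2γx²) dx = (2j−1)!!/(4γ)^j · √(π/(2γ)), odd powers → 0; here √(π/(2γ)) = 1.0868. Differentiate with the product rule, d/dx e^(−γx²) = −2γx·e^(−γx²).
State is unnormalized: ∫|ψ|² dx = 1.0458, and ∫ψ*·(−ħ²/2m · ψ'') dx = 0.25099, so ⟨T⟩ = 0.25099 / 1.0458.
⟨T⟩ = 0.24001.

0.2400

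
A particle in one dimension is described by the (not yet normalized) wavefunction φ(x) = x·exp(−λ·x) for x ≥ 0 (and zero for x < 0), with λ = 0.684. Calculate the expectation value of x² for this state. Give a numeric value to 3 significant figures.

⟨x²⟩ = ∫ x²·|φ|² dx / ∫|φ|² dx (integrals over the domain).
Every integrand reduces to terms xʲ·e^(−2λx) on [0, ∞); use ∫₀^∞ xʲ·e^(−2λx) dx = j!/(2λ)^(j+1).
State is unnormalized: ∫|φ|² dx = 0.78122, and ∫φ*·x²·φ dx = 5.0093, so ⟨x²⟩ = 5.0093 / 0.78122.
⟨x²⟩ = 6.4122.

6.41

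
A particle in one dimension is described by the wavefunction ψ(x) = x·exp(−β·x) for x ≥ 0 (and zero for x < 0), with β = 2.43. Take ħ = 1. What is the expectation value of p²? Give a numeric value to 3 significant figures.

5.90

p² ψ = −ħ² d²ψ/dx²; ⟨p²⟩ = −ħ² ∫ ψ*·ψ'' dx / ∫|ψ|² dx.
Differentiate x·exp(−β·x) with the product rule; every integrand then reduces to terms xʲ·e^(−2βx) on [0, ∞), with ∫₀^∞ xʲ·e^(−2βx) dx = j!/(2β)^(j+1).
State is unnormalized: ∫|ψ|² dx = 0.017423, and ∫ψ*·(−ħ² ψ'') dx = 0.10288, so ⟨p²⟩ = 0.10288 / 0.017423.
⟨p²⟩ = 5.9049.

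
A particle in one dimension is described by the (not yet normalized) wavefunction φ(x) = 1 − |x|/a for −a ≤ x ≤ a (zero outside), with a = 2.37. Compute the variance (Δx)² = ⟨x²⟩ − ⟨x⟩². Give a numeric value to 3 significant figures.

0.562

Compute ⟨x⟩ and ⟨x²⟩ separately, then (Δx)² = ⟨x²⟩ − ⟨x⟩².
φ is even, so ∫ over [−a, a] = 2∫₀ᵃ with φ = 1 − x/a there: ∫₀ᵃ (1 − x/a)² dx = a/3, ∫₀ᵃ x²(1 − x/a)² dx = a³/30, ∫₀ᵃ x⁴(1 − x/a)² dx = a⁵/105.
Normalization: ∫|φ|² dx = 1.5800.
⟨x⟩ = 0.0000 and ⟨x²⟩ = 0.56169.
(Δx)² = 0.56169 − (0.0000)² = 0.56169.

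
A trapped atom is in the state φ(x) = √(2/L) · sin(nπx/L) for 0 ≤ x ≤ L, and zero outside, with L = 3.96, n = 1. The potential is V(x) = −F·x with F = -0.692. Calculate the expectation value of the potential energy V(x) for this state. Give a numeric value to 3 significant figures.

1.37

⟨V⟩ = ∫ V(x)·|φ|² dx.
With sin²θ = (1 − cos2θ)/2 on 0 ≤ x ≤ L: ∫sin²(nπx/L) dx = L/2, ∫x·sin²(nπx/L) dx = L²/4, ∫x²·sin²(nπx/L) dx = L³·(1/6 − 1/(4n²π²)); higher powers xᵏ the same way, integrating xᵏ·cos(2nπx/L) by parts.
⟨V⟩ = 1.3702.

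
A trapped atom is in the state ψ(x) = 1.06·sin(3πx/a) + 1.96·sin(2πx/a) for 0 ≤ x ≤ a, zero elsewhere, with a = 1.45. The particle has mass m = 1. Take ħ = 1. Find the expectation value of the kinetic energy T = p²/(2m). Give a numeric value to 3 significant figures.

T = −(ħ²/2m) d²/dx², so ⟨T⟩ = −(ħ²/2m) ∫ ψ*·ψ'' dx / ∫|ψ|² dx; with m = 1.
d²/dx² sin(jπx/a) = −(jπ/a)²·sin(jπx/a); on 0 ≤ x ≤ a, ∫sin²(jπx/a) dx = a/2 and ∫sin(jπx/a)·sin(lπx/a) dx = 0 for j ≠ l, so only diagonal terms survive in ∫|ψ|² and ∫ψ·ψ″; ∫ψ·ψ′ dx = [ψ²/2] between the walls = 0.
State is unnormalized: ∫|ψ|² dx = 3.5998, and ∫ψ*·(−ħ²/2m · ψ'') dx = 43.356, so ⟨T⟩ = 43.356 / 3.5998.
⟨T⟩ = 12.044.

12.0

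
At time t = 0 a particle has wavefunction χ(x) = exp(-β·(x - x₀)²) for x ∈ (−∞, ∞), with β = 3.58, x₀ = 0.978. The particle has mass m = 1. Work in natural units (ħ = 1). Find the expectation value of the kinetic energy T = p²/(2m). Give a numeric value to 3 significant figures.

T = −(ħ²/2m) d²/dx², so ⟨T⟩ = −(ħ²/2m) ∫ χ*·χ'' dx / ∫|χ|² dx; with m = 1.
Gaussian moments (u = x − x₀): ∫u^(2j)·e^(−2βu²) du = (2j−1)!!/(4β)^j · √(π/(2β)), odd powers integrate to 0; here √(π/(2β)) = 0.66240. Derivatives: d/dx e^(−βu²) = −2βu·e^(−βu²), d²/dx² e^(−βu²) = (4β²u² − 2β)·e^(−βu²).
State is unnormalized: ∫|χ|² dx = 0.66240, and ∫χ*·(−ħ²/2m · χ'') dx = 1.1857, so ⟨T⟩ = 1.1857 / 0.66240.
⟨T⟩ = 1.7900.

1.79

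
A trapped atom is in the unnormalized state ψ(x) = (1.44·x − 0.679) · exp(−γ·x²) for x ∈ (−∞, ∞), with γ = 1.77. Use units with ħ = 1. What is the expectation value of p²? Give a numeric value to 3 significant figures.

p² ψ = −ħ² d²ψ/dx²; ⟨p²⟩ = −ħ² ∫ ψ*·ψ'' dx / ∫|ψ|² dx.
Expand each integrand as polynomial × e^(−2γx²) and use ∫x^(2j)·e^(−2γx²) dx = (2j−1)!!/(4γ)^j · √(π/(2γ)), odd powers → 0; here √(π/(2γ)) = 0.94205. Differentiate with the product rule, d/dx e^(−γx²) = −2γx·e^(−γx²).
State is unnormalized: ∫|ψ|² dx = 0.71023, and ∫ψ*·(−ħ² ψ'') dx = 2.2338, so ⟨p²⟩ = 2.2338 / 0.71023.
⟨p²⟩ = 3.1452.

3.15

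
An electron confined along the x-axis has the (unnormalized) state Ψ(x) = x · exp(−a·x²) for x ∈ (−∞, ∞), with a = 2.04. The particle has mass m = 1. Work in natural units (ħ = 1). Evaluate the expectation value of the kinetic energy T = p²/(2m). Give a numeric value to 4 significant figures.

T = −(ħ²/2m) d²/dx², so ⟨T⟩ = −(ħ²/2m) ∫ Ψ*·Ψ'' dx / ∫|Ψ|² dx; with m = 1.
Expand each integrand as polynomial × e^(−2ax²) and use ∫x^(2j)·e^(−2ax²) dx = (2j−1)!!/(4a)^j · √(π/(2a)), odd powers → 0; here √(π/(2a)) = 0.87750. Differentiate with the product rule, d/dx e^(−ax²) = −2ax·e^(−ax²).
State is unnormalized: ∫|Ψ|² dx = 0.10754, and ∫Ψ*·(−ħ²/2m · Ψ'') dx = 0.32906, so ⟨T⟩ = 0.32906 / 0.10754.
⟨T⟩ = 3.0600.

3.060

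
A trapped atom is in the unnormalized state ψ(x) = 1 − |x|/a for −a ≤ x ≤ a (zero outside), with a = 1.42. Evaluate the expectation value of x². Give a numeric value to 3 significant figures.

⟨x²⟩ = ∫ x²·|ψ|² dx / ∫|ψ|² dx (integrals over the domain).
ψ is even, so ∫ over [−a, a] = 2∫₀ᵃ with ψ = 1 − x/a there: ∫₀ᵃ (1 − x/a)² dx = a/3, ∫₀ᵃ x²(1 − x/a)² dx = a³/30, ∫₀ᵃ x⁴(1 − x/a)² dx = a⁵/105.
State is unnormalized: ∫|ψ|² dx = 0.94667, and ∫ψ*·x²·ψ dx = 0.19089, so ⟨x²⟩ = 0.19089 / 0.94667.
⟨x²⟩ = 0.20164.

0.202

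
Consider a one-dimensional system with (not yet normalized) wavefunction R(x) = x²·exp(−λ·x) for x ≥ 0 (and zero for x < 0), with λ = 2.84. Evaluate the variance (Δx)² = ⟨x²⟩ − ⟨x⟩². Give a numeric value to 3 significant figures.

0.155

Compute ⟨x⟩ and ⟨x²⟩ separately, then (Δx)² = ⟨x²⟩ − ⟨x⟩².
Every integrand reduces to terms xʲ·e^(−2λx) on [0, ∞); use ∫₀^∞ xʲ·e^(−2λx) dx = j!/(2λ)^(j+1).
Normalization: ∫|R|² dx = 0.0040595.
⟨x⟩ = 0.88028 and ⟨x²⟩ = 0.92988.
(Δx)² = 0.92988 − (0.88028)² = 0.15498.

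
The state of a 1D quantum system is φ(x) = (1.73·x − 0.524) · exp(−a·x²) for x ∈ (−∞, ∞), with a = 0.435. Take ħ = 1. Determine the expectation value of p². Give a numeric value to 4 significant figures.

1.185

p² φ = −ħ² d²φ/dx²; ⟨p²⟩ = −ħ² ∫ φ*·φ'' dx / ∫|φ|² dx.
Expand each integrand as polynomial × e^(−2ax²) and use ∫x^(2j)·e^(−2ax²) dx = (2j−1)!!/(4a)^j · √(π/(2a)), odd powers → 0; here √(π/(2a)) = 1.9003. Differentiate with the product rule, d/dx e^(−ax²) = −2ax·e^(−ax²).
State is unnormalized: ∫|φ|² dx = 3.7903, and ∫φ*·(−ħ² φ'') dx = 4.4925, so ⟨p²⟩ = 4.4925 / 3.7903.
⟨p²⟩ = 1.1852.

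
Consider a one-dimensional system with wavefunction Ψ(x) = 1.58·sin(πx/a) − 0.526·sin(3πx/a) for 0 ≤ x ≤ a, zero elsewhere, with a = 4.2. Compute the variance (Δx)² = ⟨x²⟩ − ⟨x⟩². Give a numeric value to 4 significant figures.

0.2539

Compute ⟨x⟩ and ⟨x²⟩ separately, then (Δx)² = ⟨x²⟩ − ⟨x⟩².
On 0 ≤ x ≤ a (j ≠ l): ∫sin²(jπx/a) dx = a/2, ∫sin(jπx/a)·sin(lπx/a) dx = 0; diagonal moments ∫x·sin²(jπx/a) dx = a²/4, ∫x²·sin²(jπx/a) dx = a³·(1/6 − 1/(4j²π²)); cross terms ∫x·sin(jπx/a)·sin(lπx/a) dx = 0 for j + l even and −4jla²/(π²(j² − l²)²) for j + l odd, ∫x²·sin(jπx/a)·sin(lπx/a) dx = (−1)^(j+l)·4jla³/(π²(j² − l²)²); higher powers the same way via product-to-sum and parts.
Normalization: ∫|Ψ|² dx = 5.8235.
⟨x⟩ = 2.1000 and ⟨x²⟩ = 4.6639.
(Δx)² = 4.6639 − (2.1000)² = 0.25387.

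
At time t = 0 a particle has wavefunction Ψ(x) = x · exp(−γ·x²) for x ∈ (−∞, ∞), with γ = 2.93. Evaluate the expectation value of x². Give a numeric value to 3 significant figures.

0.256

⟨x²⟩ = ∫ x²·|Ψ|² dx / ∫|Ψ|² dx (integrals over the domain).
Expand each integrand as polynomial × e^(−2γx²) and use ∫x^(2j)·e^(−2γx²) dx = (2j−1)!!/(4γ)^j · √(π/(2γ)), odd powers → 0; here √(π/(2γ)) = 0.73219.
State is unnormalized: ∫|Ψ|² dx = 0.062474, and ∫Ψ*·x²·Ψ dx = 0.015992, so ⟨x²⟩ = 0.015992 / 0.062474.
⟨x²⟩ = 0.25597.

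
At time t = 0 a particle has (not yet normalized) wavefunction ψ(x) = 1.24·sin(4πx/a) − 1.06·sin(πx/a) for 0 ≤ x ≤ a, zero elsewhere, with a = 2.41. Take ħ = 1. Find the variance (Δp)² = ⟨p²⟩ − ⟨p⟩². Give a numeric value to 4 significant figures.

Compute ⟨p⟩ and ⟨p²⟩ separately; (Δp)² = ⟨p²⟩ − ⟨p⟩².
d²/dx² sin(jπx/a) = −(jπ/a)²·sin(jπx/a); on 0 ≤ x ≤ a, ∫sin²(jπx/a) dx = a/2 and ∫sin(jπx/a)·sin(lπx/a) dx = 0 for j ≠ l, so only diagonal terms survive in ∫|ψ|² and ∫ψ·ψ″; ∫ψ·ψ′ dx = [ψ²/2] between the walls = 0.
Normalization: ∫|ψ|² dx = 3.2067.
⟨p⟩ = 0.0000 and ⟨p²⟩ = 16.427.
(Δp)² = 16.427 − (0.0000)² = 16.427.

16.43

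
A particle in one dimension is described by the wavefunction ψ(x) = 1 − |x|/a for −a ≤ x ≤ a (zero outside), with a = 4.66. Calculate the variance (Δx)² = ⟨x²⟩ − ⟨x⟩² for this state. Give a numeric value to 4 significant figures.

Compute ⟨x⟩ and ⟨x²⟩ separately, then (Δx)² = ⟨x²⟩ − ⟨x⟩².
ψ is even, so ∫ over [−a, a] = 2∫₀ᵃ with ψ = 1 − x/a there: ∫₀ᵃ (1 − x/a)² dx = a/3, ∫₀ᵃ x²(1 − x/a)² dx = a³/30, ∫₀ᵃ x⁴(1 − x/a)² dx = a⁵/105.
Normalization: ∫|ψ|² dx = 3.1067.
⟨x⟩ = 0.0000 and ⟨x²⟩ = 2.1716.
(Δx)² = 2.1716 − (0.0000)² = 2.1716.

2.172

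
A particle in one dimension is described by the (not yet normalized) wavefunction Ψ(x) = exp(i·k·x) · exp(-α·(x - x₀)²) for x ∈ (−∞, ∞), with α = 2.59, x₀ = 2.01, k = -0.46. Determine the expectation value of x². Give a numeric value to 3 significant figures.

4.14

⟨x²⟩ = ∫ x²·|Ψ|² dx / ∫|Ψ|² dx (integrals over the domain).
Gaussian moments (u = x − x₀): ∫u^(2j)·e^(−2αu²) du = (2j−1)!!/(4α)^j · √(π/(2α)), odd powers integrate to 0; here √(π/(2α)) = 0.77877.
State is unnormalized: ∫|Ψ|² dx = 0.77877, and ∫Ψ*·x²·Ψ dx = 3.2215, so ⟨x²⟩ = 3.2215 / 0.77877.
⟨x²⟩ = 4.1366.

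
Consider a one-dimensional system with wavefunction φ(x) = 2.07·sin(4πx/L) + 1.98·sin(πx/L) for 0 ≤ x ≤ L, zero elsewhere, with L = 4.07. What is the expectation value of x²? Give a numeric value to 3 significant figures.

4.85

⟨x²⟩ = ∫ x²·|φ|² dx / ∫|φ|² dx (integrals over the domain).
On 0 ≤ x ≤ L (j ≠ l): ∫sin²(jπx/L) dx = L/2, ∫sin(jπx/L)·sin(lπx/L) dx = 0; diagonal moments ∫x·sin²(jπx/L) dx = L²/4, ∫x²·sin²(jπx/L) dx = L³·(1/6 − 1/(4j²π²)); cross terms ∫x·sin(jπx/L)·sin(lπx/L) dx = 0 for j + l even and −4jlL²/(π²(j² − l²)²) for j + l odd, ∫x²·sin(jπx/L)·sin(lπx/L) dx = (−1)^(j+l)·4jlL³/(π²(j² − l²)²); higher powers the same way via product-to-sum and parts.
State is unnormalized: ∫|φ|² dx = 16.698, and ∫φ*·x²·φ dx = 81.065, so ⟨x²⟩ = 81.065 / 16.698.
⟨x²⟩ = 4.8548.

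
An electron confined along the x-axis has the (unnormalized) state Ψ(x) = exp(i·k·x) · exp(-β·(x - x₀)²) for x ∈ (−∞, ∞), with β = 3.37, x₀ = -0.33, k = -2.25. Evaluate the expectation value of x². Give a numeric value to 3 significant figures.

⟨x²⟩ = ∫ x²·|Ψ|² dx / ∫|Ψ|² dx (integrals over the domain).
Gaussian moments (u = x − x₀): ∫u^(2j)·e^(−2βu²) du = (2j−1)!!/(4β)^j · √(π/(2β)), odd powers integrate to 0; here √(π/(2β)) = 0.68272.
State is unnormalized: ∫|Ψ|² dx = 0.68272, and ∫Ψ*·x²·Ψ dx = 0.12500, so ⟨x²⟩ = 0.12500 / 0.68272.
⟨x²⟩ = 0.18308.

0.183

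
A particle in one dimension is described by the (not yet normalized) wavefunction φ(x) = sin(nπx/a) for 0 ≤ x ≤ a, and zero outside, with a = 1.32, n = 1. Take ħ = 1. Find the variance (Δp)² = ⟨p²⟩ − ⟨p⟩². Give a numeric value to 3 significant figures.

Compute ⟨p⟩ and ⟨p²⟩ separately; (Δp)² = ⟨p²⟩ − ⟨p⟩².
d/dx sin(nπx/a) = (nπ/a)·cos(nπx/a) and d²/dx² sin(nπx/a) = −(nπ/a)²·sin(nπx/a); on 0 ≤ x ≤ a, ∫sin²(nπx/a) dx = a/2 and ∫sin(nπx/a)·cos(nπx/a) dx = 0.
Normalization: ∫|φ|² dx = 0.66000.
⟨p⟩ = 0.0000 and ⟨p²⟩ = 5.6644.
(Δp)² = 5.6644 − (0.0000)² = 5.6644.

5.66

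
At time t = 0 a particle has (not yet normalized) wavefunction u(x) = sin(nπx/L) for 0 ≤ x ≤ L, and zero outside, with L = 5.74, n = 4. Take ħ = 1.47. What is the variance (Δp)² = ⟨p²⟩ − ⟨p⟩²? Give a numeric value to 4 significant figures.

Compute ⟨p⟩ and ⟨p²⟩ separately; (Δp)² = ⟨p²⟩ − ⟨p⟩².
d/dx sin(nπx/L) = (nπ/L)·cos(nπx/L) and d²/dx² sin(nπx/L) = −(nπ/L)²·sin(nπx/L); on 0 ≤ x ≤ L, ∫sin²(nπx/L) dx = L/2 and ∫sin(nπx/L)·cos(nπx/L) dx = 0.
Normalization: ∫|u|² dx = 2.8700.
⟨p⟩ = 0.0000 and ⟨p²⟩ = 10.357.
(Δp)² = 10.357 − (0.0000)² = 10.357.

10.36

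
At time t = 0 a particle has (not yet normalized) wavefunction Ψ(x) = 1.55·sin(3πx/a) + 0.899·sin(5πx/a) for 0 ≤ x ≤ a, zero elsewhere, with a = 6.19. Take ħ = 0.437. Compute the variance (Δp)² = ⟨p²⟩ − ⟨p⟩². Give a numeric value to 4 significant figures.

Compute ⟨p⟩ and ⟨p²⟩ separately; (Δp)² = ⟨p²⟩ − ⟨p⟩².
d²/dx² sin(jπx/a) = −(jπ/a)²·sin(jπx/a); on 0 ≤ x ≤ a, ∫sin²(jπx/a) dx = a/2 and ∫sin(jπx/a)·sin(lπx/a) dx = 0 for j ≠ l, so only diagonal terms survive in ∫|Ψ|² and ∫Ψ·Ψ″; ∫Ψ·Ψ′ dx = [Ψ²/2] between the walls = 0.
Normalization: ∫|Ψ|² dx = 9.9371.
⟨p⟩ = 0.0000 and ⟨p²⟩ = 0.64083.
(Δp)² = 0.64083 − (0.0000)² = 0.64083.

0.6408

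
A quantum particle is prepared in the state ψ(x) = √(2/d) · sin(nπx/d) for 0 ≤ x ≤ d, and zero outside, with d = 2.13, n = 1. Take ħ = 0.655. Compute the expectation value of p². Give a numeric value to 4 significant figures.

0.9333

p² ψ = −ħ² d²ψ/dx²; ⟨p²⟩ = −ħ² ∫ ψ*·ψ'' dx.
d/dx sin(nπx/d) = (nπ/d)·cos(nπx/d) and d²/dx² sin(nπx/d) = −(nπ/d)²·sin(nπx/d); on 0 ≤ x ≤ d, ∫sin²(nπx/d) dx = d/2 and ∫sin(nπx/d)·cos(nπx/d) dx = 0.
⟨p²⟩ = 0.93330.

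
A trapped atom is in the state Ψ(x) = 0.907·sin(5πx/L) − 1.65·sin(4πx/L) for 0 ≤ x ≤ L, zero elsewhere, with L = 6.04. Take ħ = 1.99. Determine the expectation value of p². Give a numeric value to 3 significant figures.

p² Ψ = −ħ² d²Ψ/dx²; ⟨p²⟩ = −ħ² ∫ Ψ*·Ψ'' dx / ∫|Ψ|² dx.
d²/dx² sin(jπx/L) = −(jπ/L)²·sin(jπx/L); on 0 ≤ x ≤ L, ∫sin²(jπx/L) dx = L/2 and ∫sin(jπx/L)·sin(lπx/L) dx = 0 for j ≠ l, so only diagonal terms survive in ∫|Ψ|² and ∫Ψ·Ψ″; ∫Ψ·Ψ′ dx = [Ψ²/2] between the walls = 0.
State is unnormalized: ∫|Ψ|² dx = 10.706, and ∫Ψ*·(−ħ² Ψ'') dx = 207.48, so ⟨p²⟩ = 207.48 / 10.706.
⟨p²⟩ = 19.379.

19.4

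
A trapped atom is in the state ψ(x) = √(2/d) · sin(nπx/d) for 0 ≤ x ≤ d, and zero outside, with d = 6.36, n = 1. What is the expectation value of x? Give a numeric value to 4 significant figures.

3.180

⟨x⟩ = ∫ x·|ψ|² dx (integrals over the domain).
With sin²θ = (1 − cos2θ)/2 on 0 ≤ x ≤ d: ∫sin²(nπx/d) dx = d/2, ∫x·sin²(nπx/d) dx = d²/4, ∫x²·sin²(nπx/d) dx = d³·(1/6 − 1/(4n²π²)); higher powers xᵏ the same way, integrating xᵏ·cos(2nπx/d) by parts.
⟨x⟩ = 3.1800.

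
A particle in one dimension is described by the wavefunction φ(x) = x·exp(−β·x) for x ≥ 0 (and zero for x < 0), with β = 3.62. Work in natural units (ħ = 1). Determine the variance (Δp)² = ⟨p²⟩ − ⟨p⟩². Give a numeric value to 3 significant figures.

Compute ⟨p⟩ and ⟨p²⟩ separately; (Δp)² = ⟨p²⟩ − ⟨p⟩².
Differentiate x·exp(−β·x) with the product rule; every integrand then reduces to terms xʲ·e^(−2βx) on [0, ∞), with ∫₀^∞ xʲ·e^(−2βx) dx = j!/(2β)^(j+1).
Normalization: ∫|φ|² dx = 0.0052700.
⟨p⟩ = 0.0000 and ⟨p²⟩ = 13.104.
(Δp)² = 13.104 − (0.0000)² = 13.104.

13.1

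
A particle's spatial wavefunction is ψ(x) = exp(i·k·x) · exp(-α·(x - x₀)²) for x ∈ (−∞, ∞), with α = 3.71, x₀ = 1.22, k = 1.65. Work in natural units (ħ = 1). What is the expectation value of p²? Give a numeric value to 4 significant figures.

p² ψ = −ħ² d²ψ/dx²; ⟨p²⟩ = −ħ² ∫ ψ*·ψ'' dx / ∫|ψ|² dx.
Gaussian moments (u = x − x₀): ∫u^(2j)·e^(−2αu²) du = (2j−1)!!/(4α)^j · √(π/(2α)), odd powers integrate to 0; here √(π/(2α)) = 0.65069. Derivatives: ψ′ = (ik − 2αu)·ψ, ψ″ = ((ik − 2αu)² − 2α)·ψ; the odd-in-u pieces drop out.
State is unnormalized: ∫|ψ|² dx = 0.65069, and ∫ψ*·(−ħ² ψ'') dx = 4.1856, so ⟨p²⟩ = 4.1856 / 0.65069.
⟨p²⟩ = 6.4325.

6.433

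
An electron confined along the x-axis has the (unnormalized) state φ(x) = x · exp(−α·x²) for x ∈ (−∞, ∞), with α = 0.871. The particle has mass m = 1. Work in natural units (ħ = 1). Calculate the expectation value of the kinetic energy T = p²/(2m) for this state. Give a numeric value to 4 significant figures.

1.307

T = −(ħ²/2m) d²/dx², so ⟨T⟩ = −(ħ²/2m) ∫ φ*·φ'' dx / ∫|φ|² dx; with m = 1.
Expand each integrand as polynomial × e^(−2αx²) and use ∫x^(2j)·e^(−2αx²) dx = (2j−1)!!/(4α)^j · √(π/(2α)), odd powers → 0; here √(π/(2α)) = 1.3429. Differentiate with the product rule, d/dx e^(−αx²) = −2αx·e^(−αx²).
State is unnormalized: ∫|φ|² dx = 0.38545, and ∫φ*·(−ħ²/2m · φ'') dx = 0.50360, so ⟨T⟩ = 0.50360 / 0.38545.
⟨T⟩ = 1.3065.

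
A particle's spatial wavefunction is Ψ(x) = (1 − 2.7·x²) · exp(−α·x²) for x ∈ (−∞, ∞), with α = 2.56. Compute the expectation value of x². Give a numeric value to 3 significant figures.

⟨x²⟩ = ∫ x²·|Ψ|² dx / ∫|Ψ|² dx (integrals over the domain).
Expand each integrand as polynomial × e^(−2αx²) and use ∫x^(2j)·e^(−2αx²) dx = (2j−1)!!/(4α)^j · √(π/(2α)), odd powers → 0; here √(π/(2α)) = 0.78332.
State is unnormalized: ∫|Ψ|² dx = 0.53362, and ∫Ψ*·x²·Ψ dx = 0.035250, so ⟨x²⟩ = 0.035250 / 0.53362.
⟨x²⟩ = 0.066059.

0.0661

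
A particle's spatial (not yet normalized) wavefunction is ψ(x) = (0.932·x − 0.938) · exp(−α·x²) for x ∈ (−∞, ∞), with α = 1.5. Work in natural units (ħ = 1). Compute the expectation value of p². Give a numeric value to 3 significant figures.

1.92

p² ψ = −ħ² d²ψ/dx²; ⟨p²⟩ = −ħ² ∫ ψ*·ψ'' dx / ∫|ψ|² dx.
Expand each integrand as polynomial × e^(−2αx²) and use ∫x^(2j)·e^(−2αx²) dx = (2j−1)!!/(4α)^j · √(π/(2α)), odd powers → 0; here √(π/(2α)) = 1.0233. Differentiate with the product rule, d/dx e^(−αx²) = −2αx·e^(−αx²).
State is unnormalized: ∫|ψ|² dx = 1.0485, and ∫ψ*·(−ħ² ψ'') dx = 2.0172, so ⟨p²⟩ = 2.0172 / 1.0485.
⟨p²⟩ = 1.9239.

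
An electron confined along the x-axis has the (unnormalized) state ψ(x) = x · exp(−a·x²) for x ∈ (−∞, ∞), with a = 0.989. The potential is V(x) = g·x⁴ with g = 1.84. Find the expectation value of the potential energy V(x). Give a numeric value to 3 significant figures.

1.76

⟨V⟩ = ∫ V(x)·|ψ|² dx / ∫|ψ|² dx.
Expand each integrand as polynomial × e^(−2ax²) and use ∫x^(2j)·e^(−2ax²) dx = (2j−1)!!/(4a)^j · √(π/(2a)), odd powers → 0; here √(π/(2a)) = 1.2603.
State is unnormalized: ∫|ψ|² dx = 0.31857, and ∫ψ*·V(x)·ψ dx = 0.56183, so ⟨V⟩ = 0.56183 / 0.31857.
⟨V⟩ = 1.7636.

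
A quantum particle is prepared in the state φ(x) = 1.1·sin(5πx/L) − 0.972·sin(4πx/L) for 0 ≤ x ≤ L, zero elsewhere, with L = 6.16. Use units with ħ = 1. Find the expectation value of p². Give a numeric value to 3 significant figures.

p² φ = −ħ² d²φ/dx²; ⟨p²⟩ = −ħ² ∫ φ*·φ'' dx / ∫|φ|² dx.
d²/dx² sin(jπx/L) = −(jπ/L)²·sin(jπx/L); on 0 ≤ x ≤ L, ∫sin²(jπx/L) dx = L/2 and ∫sin(jπx/L)·sin(lπx/L) dx = 0 for j ≠ l, so only diagonal terms survive in ∫|φ|² and ∫φ·φ″; ∫φ·φ′ dx = [φ²/2] between the walls = 0.
State is unnormalized: ∫|φ|² dx = 6.6367, and ∫φ*·(−ħ² φ'') dx = 36.343, so ⟨p²⟩ = 36.343 / 6.6367.
⟨p²⟩ = 5.4761.

5.48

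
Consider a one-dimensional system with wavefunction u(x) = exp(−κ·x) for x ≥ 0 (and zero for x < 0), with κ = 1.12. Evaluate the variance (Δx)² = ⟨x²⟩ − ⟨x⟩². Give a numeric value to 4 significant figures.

Compute ⟨x⟩ and ⟨x²⟩ separately, then (Δx)² = ⟨x²⟩ − ⟨x⟩².
Every integrand reduces to terms xʲ·e^(−2κx) on [0, ∞); use ∫₀^∞ xʲ·e^(−2κx) dx = j!/(2κ)^(j+1).
Normalization: ∫|u|² dx = 0.44643.
⟨x⟩ = 0.44643 and ⟨x²⟩ = 0.39860.
(Δx)² = 0.39860 − (0.44643)² = 0.19930.

0.1993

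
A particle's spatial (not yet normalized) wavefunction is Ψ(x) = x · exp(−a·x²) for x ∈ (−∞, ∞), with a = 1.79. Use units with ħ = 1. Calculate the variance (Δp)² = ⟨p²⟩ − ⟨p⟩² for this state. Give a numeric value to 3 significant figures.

5.37

Compute ⟨p⟩ and ⟨p²⟩ separately; (Δp)² = ⟨p²⟩ − ⟨p⟩².
Expand each integrand as polynomial × e^(−2ax²) and use ∫x^(2j)·e^(−2ax²) dx = (2j−1)!!/(4a)^j · √(π/(2a)), odd powers → 0; here √(π/(2a)) = 0.93677. Differentiate with the product rule, d/dx e^(−ax²) = −2ax·e^(−ax²).
Normalization: ∫|Ψ|² dx = 0.13083.
⟨p⟩ = 0.0000 and ⟨p²⟩ = 5.3700.
(Δp)² = 5.3700 − (0.0000)² = 5.3700.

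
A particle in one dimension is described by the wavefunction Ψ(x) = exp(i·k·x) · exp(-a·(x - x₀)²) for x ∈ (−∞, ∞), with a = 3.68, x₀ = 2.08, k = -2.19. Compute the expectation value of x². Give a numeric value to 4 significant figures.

⟨x²⟩ = ∫ x²·|Ψ|² dx / ∫|Ψ|² dx (integrals over the domain).
Gaussian moments (u = x − x₀): ∫u^(2j)·e^(−2au²) du = (2j−1)!!/(4a)^j · √(π/(2a)), odd powers integrate to 0; here √(π/(2a)) = 0.65334.
State is unnormalized: ∫|Ψ|² dx = 0.65334, and ∫Ψ*·x²·Ψ dx = 2.8710, so ⟨x²⟩ = 2.8710 / 0.65334.
⟨x²⟩ = 4.3943.

4.394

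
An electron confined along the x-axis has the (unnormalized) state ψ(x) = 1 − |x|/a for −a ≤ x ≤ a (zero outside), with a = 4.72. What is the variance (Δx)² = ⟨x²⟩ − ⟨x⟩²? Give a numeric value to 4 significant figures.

Compute ⟨x⟩ and ⟨x²⟩ separately, then (Δx)² = ⟨x²⟩ − ⟨x⟩².
ψ is even, so ∫ over [−a, a] = 2∫₀ᵃ with ψ = 1 − x/a there: ∫₀ᵃ (1 − x/a)² dx = a/3, ∫₀ᵃ x²(1 − x/a)² dx = a³/30, ∫₀ᵃ x⁴(1 − x/a)² dx = a⁵/105.
Normalization: ∫|ψ|² dx = 3.1467.
⟨x⟩ = 0.0000 and ⟨x²⟩ = 2.2278.
(Δx)² = 2.2278 − (0.0000)² = 2.2278.

2.228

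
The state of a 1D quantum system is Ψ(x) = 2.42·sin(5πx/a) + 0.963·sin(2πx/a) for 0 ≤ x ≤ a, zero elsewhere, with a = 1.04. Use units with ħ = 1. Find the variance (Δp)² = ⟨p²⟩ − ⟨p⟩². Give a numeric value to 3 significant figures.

202.

Compute ⟨p⟩ and ⟨p²⟩ separately; (Δp)² = ⟨p²⟩ − ⟨p⟩².
d²/dx² sin(jπx/a) = −(jπ/a)²·sin(jπx/a); on 0 ≤ x ≤ a, ∫sin²(jπx/a) dx = a/2 and ∫sin(jπx/a)·sin(lπx/a) dx = 0 for j ≠ l, so only diagonal terms survive in ∫|Ψ|² and ∫Ψ·Ψ″; ∫Ψ·Ψ′ dx = [Ψ²/2] between the walls = 0.
Normalization: ∫|Ψ|² dx = 3.5276.
⟨p⟩ = 0.0000 and ⟨p²⟩ = 201.93.
(Δp)² = 201.93 − (0.0000)² = 201.93.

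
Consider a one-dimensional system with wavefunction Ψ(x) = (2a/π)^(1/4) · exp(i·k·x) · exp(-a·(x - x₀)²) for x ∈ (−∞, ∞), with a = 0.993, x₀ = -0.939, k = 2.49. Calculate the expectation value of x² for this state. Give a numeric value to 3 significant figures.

1.13

⟨x²⟩ = ∫ x²·|Ψ|² dx (integrals over the domain).
Gaussian moments (u = x − x₀): ∫u^(2j)·e^(−2au²) du = (2j−1)!!/(4a)^j · √(π/(2a)), odd powers integrate to 0; here √(π/(2a)) = 1.2577.
⟨x²⟩ = 1.1335.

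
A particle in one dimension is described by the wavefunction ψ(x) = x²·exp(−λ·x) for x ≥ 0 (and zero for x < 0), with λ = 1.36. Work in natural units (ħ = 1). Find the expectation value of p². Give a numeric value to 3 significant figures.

p² ψ = −ħ² d²ψ/dx²; ⟨p²⟩ = −ħ² ∫ ψ*·ψ'' dx / ∫|ψ|² dx.
Differentiate x²·exp(−λ·x) with the product rule; every integrand then reduces to terms xʲ·e^(−2λx) on [0, ∞), with ∫₀^∞ xʲ·e^(−2λx) dx = j!/(2λ)^(j+1).
State is unnormalized: ∫|ψ|² dx = 0.16120, and ∫ψ*·(−ħ² ψ'') dx = 0.099386, so ⟨p²⟩ = 0.099386 / 0.16120.
⟨p²⟩ = 0.61653.

0.617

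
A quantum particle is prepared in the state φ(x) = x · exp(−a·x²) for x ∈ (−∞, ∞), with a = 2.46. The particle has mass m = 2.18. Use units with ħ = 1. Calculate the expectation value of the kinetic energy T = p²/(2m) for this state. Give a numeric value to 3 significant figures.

T = −(ħ²/2m) d²/dx², so ⟨T⟩ = −(ħ²/2m) ∫ φ*·φ'' dx / ∫|φ|² dx; with m = 2.18.
Expand each integrand as polynomial × e^(−2ax²) and use ∫x^(2j)·e^(−2ax²) dx = (2j−1)!!/(4a)^j · √(π/(2a)), odd powers → 0; here √(π/(2a)) = 0.79908. Differentiate with the product rule, d/dx e^(−ax²) = −2ax·e^(−ax²).
State is unnormalized: ∫|φ|² dx = 0.081208, and ∫φ*·(−ħ²/2m · φ'') dx = 0.13746, so ⟨T⟩ = 0.13746 / 0.081208.
⟨T⟩ = 1.6927.

1.69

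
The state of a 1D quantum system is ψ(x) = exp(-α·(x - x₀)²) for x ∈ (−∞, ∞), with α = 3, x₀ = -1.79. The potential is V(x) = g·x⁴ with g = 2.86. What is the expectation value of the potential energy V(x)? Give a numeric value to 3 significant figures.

⟨V⟩ = ∫ V(x)·|ψ|² dx / ∫|ψ|² dx.
Gaussian moments (u = x − x₀): ∫u^(2j)·e^(−2αu²) du = (2j−1)!!/(4α)^j · √(π/(2α)), odd powers integrate to 0; here √(π/(2α)) = 0.72360.
State is unnormalized: ∫|ψ|² dx = 0.72360, and ∫ψ*·V(x)·ψ dx = 24.605, so ⟨V⟩ = 24.605 / 0.72360.
⟨V⟩ = 34.003.

34.0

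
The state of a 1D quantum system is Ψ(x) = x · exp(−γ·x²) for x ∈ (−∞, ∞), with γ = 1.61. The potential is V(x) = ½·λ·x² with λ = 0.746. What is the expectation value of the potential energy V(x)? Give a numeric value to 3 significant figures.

0.174

⟨V⟩ = ∫ V(x)·|Ψ|² dx / ∫|Ψ|² dx.
Expand each integrand as polynomial × e^(−2γx²) and use ∫x^(2j)·e^(−2γx²) dx = (2j−1)!!/(4γ)^j · √(π/(2γ)), odd powers → 0; here √(π/(2γ)) = 0.98775.
State is unnormalized: ∫|Ψ|² dx = 0.15338, and ∫Ψ*·V(x)·Ψ dx = 0.026650, so ⟨V⟩ = 0.026650 / 0.15338.
⟨V⟩ = 0.17376.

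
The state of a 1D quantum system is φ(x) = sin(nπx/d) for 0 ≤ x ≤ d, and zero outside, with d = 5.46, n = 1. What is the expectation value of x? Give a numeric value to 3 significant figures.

⟨x⟩ = ∫ x·|φ|² dx / ∫|φ|² dx (integrals over the domain).
With sin²θ = (1 − cos2θ)/2 on 0 ≤ x ≤ d: ∫sin²(nπx/d) dx = d/2, ∫x·sin²(nπx/d) dx = d²/4, ∫x²·sin²(nπx/d) dx = d³·(1/6 − 1/(4n²π²)); higher powers xᵏ the same way, integrating xᵏ·cos(2nπx/d) by parts.
State is unnormalized: ∫|φ|² dx = 2.7300, and ∫φ*·x·φ dx = 7.4529, so ⟨x⟩ = 7.4529 / 2.7300.
⟨x⟩ = 2.7300.

2.73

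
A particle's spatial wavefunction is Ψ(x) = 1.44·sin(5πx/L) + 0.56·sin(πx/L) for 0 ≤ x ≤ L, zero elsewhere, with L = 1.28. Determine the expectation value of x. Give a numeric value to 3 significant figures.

0.640

⟨x⟩ = ∫ x·|Ψ|² dx / ∫|Ψ|² dx (integrals over the domain).
On 0 ≤ x ≤ L (j ≠ l): ∫sin²(jπx/L) dx = L/2, ∫sin(jπx/L)·sin(lπx/L) dx = 0; diagonal moments ∫x·sin²(jπx/L) dx = L²/4, ∫x²·sin²(jπx/L) dx = L³·(1/6 − 1/(4j²π²)); cross terms ∫x·sin(jπx/L)·sin(lπx/L) dx = 0 for j + l even and −4jlL²/(π²(j² − l²)²) for j + l odd, ∫x²·sin(jπx/L)·sin(lπx/L) dx = (−1)^(j+l)·4jlL³/(π²(j² − l²)²); higher powers the same way via product-to-sum and parts.
State is unnormalized: ∫|Ψ|² dx = 1.5278, and ∫Ψ*·x·Ψ dx = 0.97780, so ⟨x⟩ = 0.97780 / 1.5278.
⟨x⟩ = 0.64000.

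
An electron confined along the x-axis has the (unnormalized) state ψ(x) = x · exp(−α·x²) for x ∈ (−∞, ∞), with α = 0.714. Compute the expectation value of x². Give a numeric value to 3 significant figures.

⟨x²⟩ = ∫ x²·|ψ|² dx / ∫|ψ|² dx (integrals over the domain).
Expand each integrand as polynomial × e^(−2αx²) and use ∫x^(2j)·e^(−2αx²) dx = (2j−1)!!/(4α)^j · √(π/(2α)), odd powers → 0; here √(π/(2α)) = 1.4832.
State is unnormalized: ∫|ψ|² dx = 0.51934, and ∫ψ*·x²·ψ dx = 0.54553, so ⟨x²⟩ = 0.54553 / 0.51934.
⟨x²⟩ = 1.0504.

1.05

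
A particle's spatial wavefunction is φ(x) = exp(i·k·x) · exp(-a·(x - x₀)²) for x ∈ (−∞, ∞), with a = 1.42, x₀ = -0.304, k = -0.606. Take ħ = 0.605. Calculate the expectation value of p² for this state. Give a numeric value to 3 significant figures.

p² φ = −ħ² d²φ/dx²; ⟨p²⟩ = −ħ² ∫ φ*·φ'' dx / ∫|φ|² dx.
Gaussian moments (u = x − x₀): ∫u^(2j)·e^(−2au²) du = (2j−1)!!/(4a)^j · √(π/(2a)), odd powers integrate to 0; here √(π/(2a)) = 1.0518. Derivatives: φ′ = (ik − 2au)·φ, φ″ = ((ik − 2au)² − 2a)·φ; the odd-in-u pieces drop out.
State is unnormalized: ∫|φ|² dx = 1.0518, and ∫φ*·(−ħ² φ'') dx = 0.68803, so ⟨p²⟩ = 0.68803 / 1.0518.
⟨p²⟩ = 0.65417.

0.654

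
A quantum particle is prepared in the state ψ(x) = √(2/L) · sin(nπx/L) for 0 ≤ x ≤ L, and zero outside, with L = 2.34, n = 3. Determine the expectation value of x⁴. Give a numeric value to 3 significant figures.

5.66

⟨x⁴⟩ = ∫ x⁴·|ψ|² dx (integrals over the domain).
With sin²θ = (1 − cos2θ)/2 on 0 ≤ x ≤ L: ∫sin²(nπx/L) dx = L/2, ∫x·sin²(nπx/L) dx = L²/4, ∫x²·sin²(nπx/L) dx = L³·(1/6 − 1/(4n²π²)); higher powers xᵏ the same way, integrating xᵏ·cos(2nπx/L) by parts.
⟨x⁴⟩ = 5.6646.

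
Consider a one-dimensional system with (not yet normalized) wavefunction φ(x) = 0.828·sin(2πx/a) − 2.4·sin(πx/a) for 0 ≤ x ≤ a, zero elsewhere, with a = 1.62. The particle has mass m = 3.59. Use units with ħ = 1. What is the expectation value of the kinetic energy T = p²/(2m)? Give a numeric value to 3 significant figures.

0.691

T = −(ħ²/2m) d²/dx², so ⟨T⟩ = −(ħ²/2m) ∫ φ*·φ'' dx / ∫|φ|² dx; with m = 3.59.
d²/dx² sin(jπx/a) = −(jπ/a)²·sin(jπx/a); on 0 ≤ x ≤ a, ∫sin²(jπx/a) dx = a/2 and ∫sin(jπx/a)·sin(lπx/a) dx = 0 for j ≠ l, so only diagonal terms survive in ∫|φ|² and ∫φ·φ″; ∫φ·φ′ dx = [φ²/2] between the walls = 0.
State is unnormalized: ∫|φ|² dx = 5.2209, and ∫φ*·(−ħ²/2m · φ'') dx = 3.6072, so ⟨T⟩ = 3.6072 / 5.2209.
⟨T⟩ = 0.69091.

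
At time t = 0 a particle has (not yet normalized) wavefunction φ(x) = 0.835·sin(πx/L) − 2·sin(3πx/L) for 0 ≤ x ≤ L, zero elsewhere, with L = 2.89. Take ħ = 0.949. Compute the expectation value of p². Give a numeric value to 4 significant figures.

p² φ = −ħ² d²φ/dx²; ⟨p²⟩ = −ħ² ∫ φ*·φ'' dx / ∫|φ|² dx.
d²/dx² sin(jπx/L) = −(jπ/L)²·sin(jπx/L); on 0 ≤ x ≤ L, ∫sin²(jπx/L) dx = L/2 and ∫sin(jπx/L)·sin(lπx/L) dx = 0 for j ≠ l, so only diagonal terms survive in ∫|φ|² and ∫φ·φ″; ∫φ·φ′ dx = [φ²/2] between the walls = 0.
State is unnormalized: ∫|φ|² dx = 6.7875, and ∫φ*·(−ħ² φ'') dx = 56.434, so ⟨p²⟩ = 56.434 / 6.7875.
⟨p²⟩ = 8.3144.

8.314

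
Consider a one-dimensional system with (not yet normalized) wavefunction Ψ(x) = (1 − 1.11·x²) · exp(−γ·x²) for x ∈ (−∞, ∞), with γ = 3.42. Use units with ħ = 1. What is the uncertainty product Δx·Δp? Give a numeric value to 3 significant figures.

0.501

Δx = √(⟨x²⟩−⟨x⟩²), Δp = √(⟨p²⟩−⟨p⟩²).
Expand each integrand as polynomial × e^(−2γx²) and use ∫x^(2j)·e^(−2γx²) dx = (2j−1)!!/(4γ)^j · √(π/(2γ)), odd powers → 0; here √(π/(2γ)) = 0.67771. Differentiate with the product rule, d/dx e^(−γx²) = −2γx·e^(−γx²).
Normalization: ∫|Ψ|² dx = 0.58112.
⟨x⟩ = 0.0000, ⟨x²⟩ = 0.052166 ⇒ Δx = 0.22840.
⟨p⟩ = 0.0000, ⟨p²⟩ = 4.8195 ⇒ Δp = 2.1953.
Δx·Δp = 0.50141.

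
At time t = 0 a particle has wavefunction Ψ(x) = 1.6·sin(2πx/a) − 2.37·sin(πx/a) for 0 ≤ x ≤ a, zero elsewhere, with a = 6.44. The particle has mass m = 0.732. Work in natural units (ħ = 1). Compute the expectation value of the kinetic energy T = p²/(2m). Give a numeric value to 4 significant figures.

0.3152

T = −(ħ²/2m) d²/dx², so ⟨T⟩ = −(ħ²/2m) ∫ Ψ*·Ψ'' dx / ∫|Ψ|² dx; with m = 0.732.
d²/dx² sin(jπx/a) = −(jπ/a)²·sin(jπx/a); on 0 ≤ x ≤ a, ∫sin²(jπx/a) dx = a/2 and ∫sin(jπx/a)·sin(lπx/a) dx = 0 for j ≠ l, so only diagonal terms survive in ∫|Ψ|² and ∫Ψ·Ψ″; ∫Ψ·Ψ′ dx = [Ψ²/2] between the walls = 0.
State is unnormalized: ∫|Ψ|² dx = 26.330, and ∫Ψ*·(−ħ²/2m · Ψ'') dx = 8.2997, so ⟨T⟩ = 8.2997 / 26.330.
⟨T⟩ = 0.31522.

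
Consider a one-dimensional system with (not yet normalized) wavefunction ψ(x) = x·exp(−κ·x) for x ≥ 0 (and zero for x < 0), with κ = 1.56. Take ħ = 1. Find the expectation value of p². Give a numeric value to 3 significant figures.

p² ψ = −ħ² d²ψ/dx²; ⟨p²⟩ = −ħ² ∫ ψ*·ψ'' dx / ∫|ψ|² dx.
Differentiate x·exp(−κ·x) with the product rule; every integrand then reduces to terms xʲ·e^(−2κx) on [0, ∞), with ∫₀^∞ xʲ·e^(−2κx) dx = j!/(2κ)^(j+1).
State is unnormalized: ∫|ψ|² dx = 0.065852, and ∫ψ*·(−ħ² ψ'') dx = 0.16026, so ⟨p²⟩ = 0.16026 / 0.065852.
⟨p²⟩ = 2.4336.

2.43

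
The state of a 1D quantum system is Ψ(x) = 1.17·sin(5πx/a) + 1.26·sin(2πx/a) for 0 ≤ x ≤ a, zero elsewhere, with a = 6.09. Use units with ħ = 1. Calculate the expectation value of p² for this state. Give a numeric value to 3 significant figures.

3.65

p² Ψ = −ħ² d²Ψ/dx²; ⟨p²⟩ = −ħ² ∫ Ψ*·Ψ'' dx / ∫|Ψ|² dx.
d²/dx² sin(jπx/a) = −(jπ/a)²·sin(jπx/a); on 0 ≤ x ≤ a, ∫sin²(jπx/a) dx = a/2 and ∫sin(jπx/a)·sin(lπx/a) dx = 0 for j ≠ l, so only diagonal terms survive in ∫|Ψ|² and ∫Ψ·Ψ″; ∫Ψ·Ψ′ dx = [Ψ²/2] between the walls = 0.
State is unnormalized: ∫|Ψ|² dx = 9.0025, and ∫Ψ*·(−ħ² Ψ'') dx = 32.877, so ⟨p²⟩ = 32.877 / 9.0025.
⟨p²⟩ = 3.6519.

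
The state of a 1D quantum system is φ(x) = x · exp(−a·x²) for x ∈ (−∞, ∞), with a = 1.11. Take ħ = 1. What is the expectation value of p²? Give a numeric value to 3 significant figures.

3.33

p² φ = −ħ² d²φ/dx²; ⟨p²⟩ = −ħ² ∫ φ*·φ'' dx / ∫|φ|² dx.
Expand each integrand as polynomial × e^(−2ax²) and use ∫x^(2j)·e^(−2ax²) dx = (2j−1)!!/(4a)^j · √(π/(2a)), odd powers → 0; here √(π/(2a)) = 1.1896. Differentiate with the product rule, d/dx e^(−ax²) = −2ax·e^(−ax²).
State is unnormalized: ∫|φ|² dx = 0.26793, and ∫φ*·(−ħ² φ'') dx = 0.89219, so ⟨p²⟩ = 0.89219 / 0.26793.
⟨p²⟩ = 3.3300.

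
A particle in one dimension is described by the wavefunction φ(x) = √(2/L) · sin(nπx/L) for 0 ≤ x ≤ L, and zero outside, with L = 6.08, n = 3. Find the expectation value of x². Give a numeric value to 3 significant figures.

12.1

⟨x²⟩ = ∫ x²·|φ|² dx (integrals over the domain).
With sin²θ = (1 − cos2θ)/2 on 0 ≤ x ≤ L: ∫sin²(nπx/L) dx = L/2, ∫x·sin²(nπx/L) dx = L²/4, ∫x²·sin²(nπx/L) dx = L³·(1/6 − 1/(4n²π²)); higher powers xᵏ the same way, integrating xᵏ·cos(2nπx/L) by parts.
⟨x²⟩ = 12.114.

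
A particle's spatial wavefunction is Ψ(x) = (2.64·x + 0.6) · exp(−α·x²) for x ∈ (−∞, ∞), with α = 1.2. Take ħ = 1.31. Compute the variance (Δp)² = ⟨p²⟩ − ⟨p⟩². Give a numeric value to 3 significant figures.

5.36

Compute ⟨p⟩ and ⟨p²⟩ separately; (Δp)² = ⟨p²⟩ − ⟨p⟩².
Expand each integrand as polynomial × e^(−2αx²) and use ∫x^(2j)·e^(−2αx²) dx = (2j−1)!!/(4α)^j · √(π/(2α)), odd powers → 0; here √(π/(2α)) = 1.1441. Differentiate with the product rule, d/dx e^(−αx²) = −2αx·e^(−αx²).
Normalization: ∫|Ψ|² dx = 2.0731.
⟨p⟩ = 0.0000 and ⟨p²⟩ = 5.3597.
(Δp)² = 5.3597 − (0.0000)² = 5.3597.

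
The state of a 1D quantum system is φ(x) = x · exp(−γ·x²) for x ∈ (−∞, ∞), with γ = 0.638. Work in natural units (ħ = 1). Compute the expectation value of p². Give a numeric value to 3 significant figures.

p² φ = −ħ² d²φ/dx²; ⟨p²⟩ = −ħ² ∫ φ*·φ'' dx / ∫|φ|² dx.
Expand each integrand as polynomial × e^(−2γx²) and use ∫x^(2j)·e^(−2γx²) dx = (2j−1)!!/(4γ)^j · √(π/(2γ)), odd powers → 0; here √(π/(2γ)) = 1.5691. Differentiate with the product rule, d/dx e^(−γx²) = −2γx·e^(−γx²).
State is unnormalized: ∫|φ|² dx = 0.61485, and ∫φ*·(−ħ² φ'') dx = 1.1768, so ⟨p²⟩ = 1.1768 / 0.61485.
⟨p²⟩ = 1.9140.

1.91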